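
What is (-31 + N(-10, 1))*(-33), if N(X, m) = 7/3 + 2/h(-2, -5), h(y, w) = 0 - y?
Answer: 913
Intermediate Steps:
h(y, w) = -y
N(X, m) = 10/3 (N(X, m) = 7/3 + 2/((-1*(-2))) = 7*(⅓) + 2/2 = 7/3 + 2*(½) = 7/3 + 1 = 10/3)
(-31 + N(-10, 1))*(-33) = (-31 + 10/3)*(-33) = -83/3*(-33) = 913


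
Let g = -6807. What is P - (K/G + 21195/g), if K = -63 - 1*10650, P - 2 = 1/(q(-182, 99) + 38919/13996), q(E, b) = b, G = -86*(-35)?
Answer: 84474112757761/9729050487870 ≈ 8.6827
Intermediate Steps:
G = 3010
P = 2863042/1424523 (P = 2 + 1/(99 + 38919/13996) = 2 + 1/(1424523/13996) = 2 + 13996/1424523 = 2863042/1424523 ≈ 2.0098)
K = -10713 (K = -63 - 10650 = -10713)
P - (K/G + 21195/g) = 2863042/1424523 - (-10713/3010 + 21195/(-6807)) = 2863042/1424523 - (-10713*1/3010 + 21195*(-1/6807)) = 2863042/1424523 - (-10713/3010 - 7065/2269) = 2863042/1424523 - 1*(-45573447/6829690) = 2863042/1424523 + 45573447/6829690 = 84474112757761/9729050487870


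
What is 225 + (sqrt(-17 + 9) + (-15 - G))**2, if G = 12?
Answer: 946 - 108*I*sqrt(2) ≈ 946.0 - 152.74*I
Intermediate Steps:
225 + (sqrt(-17 + 9) + (-15 - G))**2 = 225 + (sqrt(-17 + 9) + (-15 - 1*12))**2 = 225 + (sqrt(-8) + (-15 - 12))**2 = 225 + (2*I*sqrt(2) - 27)**2 = 225 + (-27 + 2*I*sqrt(2))**2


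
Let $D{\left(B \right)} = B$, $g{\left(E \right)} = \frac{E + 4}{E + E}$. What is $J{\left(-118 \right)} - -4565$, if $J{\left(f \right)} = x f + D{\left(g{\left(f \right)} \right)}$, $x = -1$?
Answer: $\frac{552651}{118} \approx 4683.5$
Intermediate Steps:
$g{\left(E \right)} = \frac{4 + E}{2 E}$
$J{\left(f \right)} = - f + \frac{4 + f}{2 f}$
$J{\left(-118 \right)} - -4565 = \left(\frac{1}{2} - -118 + \frac{2}{-118}\right) - -4565 = \left(\frac{1}{2} + 118 + 2 \left(- \frac{1}{118}\right)\right) + 4565 = \left(\frac{1}{2} + 118 - \frac{1}{59}\right) + 4565 = \frac{13981}{118} + 4565 = \frac{552651}{118}$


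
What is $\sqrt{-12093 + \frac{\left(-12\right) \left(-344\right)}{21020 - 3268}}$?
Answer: $\frac{3 i \sqrt{6616035041}}{2219} \approx 109.97 i$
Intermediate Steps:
$\sqrt{-12093 + \frac{\left(-12\right) \left(-344\right)}{21020 - 3268}} = \sqrt{-12093 + \frac{4128}{17752}} = \sqrt{-12093 + 4128 \cdot \frac{1}{17752}} = \sqrt{-12093 + \frac{516}{2219}} = \sqrt{- \frac{26833851}{2219}} = \frac{3 i \sqrt{6616035041}}{2219}$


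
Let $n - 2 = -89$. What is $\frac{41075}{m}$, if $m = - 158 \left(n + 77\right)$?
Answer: $\frac{8215}{316} \approx 25.997$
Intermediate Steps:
$n = -87$ ($n = 2 - 89 = -87$)
$m = 1580$ ($m = - 158 \left(-87 + 77\right) = \left(-158\right) \left(-10\right) = 1580$)
$\frac{41075}{m} = \frac{41075}{1580} = 41075 \cdot \frac{1}{1580} = \frac{8215}{316}$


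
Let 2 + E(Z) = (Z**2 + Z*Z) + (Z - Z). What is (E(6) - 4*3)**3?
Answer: 195112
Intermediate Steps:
E(Z) = -2 + 2*Z**2 (E(Z) = -2 + ((Z**2 + Z*Z) + (Z - Z)) = -2 + ((Z**2 + Z**2) + 0) = -2 + (2*Z**2 + 0) = -2 + 2*Z**2)
(E(6) - 4*3)**3 = ((-2 + 2*6**2) - 4*3)**3 = ((-2 + 2*36) - 12)**3 = ((-2 + 72) - 12)**3 = (70 - 12)**3 = 58**3 = 195112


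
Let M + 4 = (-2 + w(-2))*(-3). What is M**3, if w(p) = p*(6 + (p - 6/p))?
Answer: 85184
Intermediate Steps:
w(p) = p*(6 + p - 6/p) (w(p) = p*(6 + (p - 6/p)) = p*(6 + p - 6/p))
M = 44 (M = -4 + (-2 + (-6 + (-2)**2 + 6*(-2)))*(-3) = -4 + (-2 + (-6 + 4 - 12))*(-3) = -4 + (-2 - 14)*(-3) = -4 - 16*(-3) = -4 + 48 = 44)
M**3 = 44**3 = 85184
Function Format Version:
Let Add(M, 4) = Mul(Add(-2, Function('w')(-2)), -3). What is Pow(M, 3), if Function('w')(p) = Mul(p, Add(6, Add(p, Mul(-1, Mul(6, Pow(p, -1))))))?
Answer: 85184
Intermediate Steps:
Function('w')(p) = Mul(p, Add(6, p, Mul(-6, Pow(p, -1)))) (Function('w')(p) = Mul(p, Add(6, Add(p, Mul(-6, Pow(p, -1))))) = Mul(p, Add(6, p, Mul(-6, Pow(p, -1)))))
M = 44 (M = Add(-4, Mul(Add(-2, Add(-6, Pow(-2, 2), Mul(6, -2))), -3)) = Add(-4, Mul(Add(-2, Add(-6, 4, -12)), -3)) = Add(-4, Mul(Add(-2, -14), -3)) = Add(-4, Mul(-16, -3)) = Add(-4, 48) = 44)
Pow(M, 3) = Pow(44, 3) = 85184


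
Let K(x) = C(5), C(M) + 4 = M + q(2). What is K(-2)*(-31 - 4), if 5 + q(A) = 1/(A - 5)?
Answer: 455/3 ≈ 151.67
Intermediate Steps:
q(A) = -5 + 1/(-5 + A) (q(A) = -5 + 1/(A - 5) = -5 + 1/(-5 + A))
C(M) = -28/3 + M (C(M) = -4 + (M + (26 - 5*2)/(-5 + 2)) = -4 + (M + (26 - 10)/(-3)) = -4 + (M - ⅓*16) = -4 + (M - 16/3) = -4 + (-16/3 + M) = -28/3 + M)
K(x) = -13/3 (K(x) = -28/3 + 5 = -13/3)
K(-2)*(-31 - 4) = -13*(-31 - 4)/3 = -13/3*(-35) = 455/3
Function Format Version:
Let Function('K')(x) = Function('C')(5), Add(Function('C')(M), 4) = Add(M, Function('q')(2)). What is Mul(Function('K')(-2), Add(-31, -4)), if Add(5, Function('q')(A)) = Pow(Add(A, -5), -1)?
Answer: Rational(455, 3) ≈ 151.67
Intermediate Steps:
Function('q')(A) = Add(-5, Pow(Add(-5, A), -1)) (Function('q')(A) = Add(-5, Pow(Add(A, -5), -1)) = Add(-5, Pow(Add(-5, A), -1)))
Function('C')(M) = Add(Rational(-28, 3), M) (Function('C')(M) = Add(-4, Add(M, Mul(Pow(Add(-5, 2), -1), Add(26, Mul(-5, 2))))) = Add(-4, Add(M, Mul(Pow(-3, -1), Add(26, -10)))) = Add(-4, Add(M, Mul(Rational(-1, 3), 16))) = Add(-4, Add(M, Rational(-16, 3))) = Add(-4, Add(Rational(-16, 3), M)) = Add(Rational(-28, 3), M))
Function('K')(x) = Rational(-13, 3) (Function('K')(x) = Add(Rational(-28, 3), 5) = Rational(-13, 3))
Mul(Function('K')(-2), Add(-31, -4)) = Mul(Rational(-13, 3), Add(-31, -4)) = Mul(Rational(-13, 3), -35) = Rational(455, 3)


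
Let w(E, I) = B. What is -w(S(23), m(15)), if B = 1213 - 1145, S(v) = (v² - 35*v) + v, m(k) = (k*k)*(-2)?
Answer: -68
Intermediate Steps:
m(k) = -2*k² (m(k) = k²*(-2) = -2*k²)
S(v) = v² - 34*v
B = 68
w(E, I) = 68
-w(S(23), m(15)) = -1*68 = -68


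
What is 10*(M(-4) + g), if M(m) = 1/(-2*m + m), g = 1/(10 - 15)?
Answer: ½ ≈ 0.50000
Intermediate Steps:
g = -⅕ (g = 1/(-5) = -⅕ ≈ -0.20000)
M(m) = -1/m (M(m) = 1/(-m) = -1/m)
10*(M(-4) + g) = 10*(-1/(-4) - ⅕) = 10*(-1*(-¼) - ⅕) = 10*(¼ - ⅕) = 10*(1/20) = ½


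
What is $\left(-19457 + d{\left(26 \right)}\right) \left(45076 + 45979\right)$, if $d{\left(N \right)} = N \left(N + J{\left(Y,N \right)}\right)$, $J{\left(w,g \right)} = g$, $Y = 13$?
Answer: $-1648550775$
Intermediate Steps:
$d{\left(N \right)} = 2 N^{2}$ ($d{\left(N \right)} = N \left(N + N\right) = N 2 N = 2 N^{2}$)
$\left(-19457 + d{\left(26 \right)}\right) \left(45076 + 45979\right) = \left(-19457 + 2 \cdot 26^{2}\right) \left(45076 + 45979\right) = \left(-19457 + 2 \cdot 676\right) 91055 = \left(-19457 + 1352\right) 91055 = \left(-18105\right) 91055 = -1648550775$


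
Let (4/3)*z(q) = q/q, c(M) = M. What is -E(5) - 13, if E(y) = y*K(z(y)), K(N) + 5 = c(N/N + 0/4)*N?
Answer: 33/4 ≈ 8.2500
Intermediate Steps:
z(q) = ¾ (z(q) = 3*(q/q)/4 = (¾)*1 = ¾)
K(N) = -5 + N (K(N) = -5 + (N/N + 0/4)*N = -5 + (1 + 0*(¼))*N = -5 + (1 + 0)*N = -5 + 1*N = -5 + N)
E(y) = -17*y/4 (E(y) = y*(-5 + ¾) = y*(-17/4) = -17*y/4)
-E(5) - 13 = -(-17)*5/4 - 13 = -1*(-85/4) - 13 = 85/4 - 13 = 33/4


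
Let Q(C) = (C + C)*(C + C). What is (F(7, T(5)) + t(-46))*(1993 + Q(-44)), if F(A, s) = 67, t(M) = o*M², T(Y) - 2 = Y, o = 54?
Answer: 1113240947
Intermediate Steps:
Q(C) = 4*C² (Q(C) = (2*C)*(2*C) = 4*C²)
T(Y) = 2 + Y
t(M) = 54*M²
(F(7, T(5)) + t(-46))*(1993 + Q(-44)) = (67 + 54*(-46)²)*(1993 + 4*(-44)²) = (67 + 54*2116)*(1993 + 4*1936) = (67 + 114264)*(1993 + 7744) = 114331*9737 = 1113240947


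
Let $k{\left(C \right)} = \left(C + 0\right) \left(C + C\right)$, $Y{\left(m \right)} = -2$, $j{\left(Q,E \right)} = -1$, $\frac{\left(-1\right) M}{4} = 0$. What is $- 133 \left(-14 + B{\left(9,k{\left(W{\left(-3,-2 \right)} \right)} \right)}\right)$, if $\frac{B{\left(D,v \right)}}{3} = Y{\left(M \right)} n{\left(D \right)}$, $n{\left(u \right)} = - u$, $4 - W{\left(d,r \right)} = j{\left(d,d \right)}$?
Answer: $-5320$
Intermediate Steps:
$M = 0$ ($M = \left(-4\right) 0 = 0$)
$W{\left(d,r \right)} = 5$ ($W{\left(d,r \right)} = 4 - -1 = 4 + 1 = 5$)
$k{\left(C \right)} = 2 C^{2}$ ($k{\left(C \right)} = C 2 C = 2 C^{2}$)
$B{\left(D,v \right)} = 6 D$ ($B{\left(D,v \right)} = 3 \left(- 2 \left(- D\right)\right) = 3 \cdot 2 D = 6 D$)
$- 133 \left(-14 + B{\left(9,k{\left(W{\left(-3,-2 \right)} \right)} \right)}\right) = - 133 \left(-14 + 6 \cdot 9\right) = - 133 \left(-14 + 54\right) = \left(-133\right) 40 = -5320$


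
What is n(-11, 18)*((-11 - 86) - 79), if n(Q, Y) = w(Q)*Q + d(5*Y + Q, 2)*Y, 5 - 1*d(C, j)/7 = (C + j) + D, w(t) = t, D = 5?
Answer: 1774960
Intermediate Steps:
d(C, j) = -7*C - 7*j (d(C, j) = 35 - 7*((C + j) + 5) = 35 - 7*(5 + C + j) = 35 + (-35 - 7*C - 7*j) = -7*C - 7*j)
n(Q, Y) = Q² + Y*(-14 - 35*Y - 7*Q) (n(Q, Y) = Q*Q + (-7*(5*Y + Q) - 7*2)*Y = Q² + (-7*(Q + 5*Y) - 14)*Y = Q² + ((-35*Y - 7*Q) - 14)*Y = Q² + (-14 - 35*Y - 7*Q)*Y = Q² + Y*(-14 - 35*Y - 7*Q))
n(-11, 18)*((-11 - 86) - 79) = ((-11)² - 7*18*(2 - 11 + 5*18))*((-11 - 86) - 79) = (121 - 7*18*(2 - 11 + 90))*(-97 - 79) = (121 - 7*18*81)*(-176) = (121 - 10206)*(-176) = -10085*(-176) = 1774960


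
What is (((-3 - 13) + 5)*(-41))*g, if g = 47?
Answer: 21197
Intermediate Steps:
(((-3 - 13) + 5)*(-41))*g = (((-3 - 13) + 5)*(-41))*47 = ((-16 + 5)*(-41))*47 = -11*(-41)*47 = 451*47 = 21197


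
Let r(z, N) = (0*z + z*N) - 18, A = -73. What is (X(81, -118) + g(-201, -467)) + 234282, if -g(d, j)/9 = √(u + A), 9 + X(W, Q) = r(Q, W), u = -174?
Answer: 224697 - 9*I*√247 ≈ 2.247e+5 - 141.45*I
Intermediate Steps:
r(z, N) = -18 + N*z (r(z, N) = (0 + N*z) - 18 = N*z - 18 = -18 + N*z)
X(W, Q) = -27 + Q*W (X(W, Q) = -9 + (-18 + W*Q) = -9 + (-18 + Q*W) = -27 + Q*W)
g(d, j) = -9*I*√247 (g(d, j) = -9*√(-174 - 73) = -9*I*√247)
(X(81, -118) + g(-201, -467)) + 234282 = ((-27 - 118*81) - 9*I*√247) + 234282 = ((-27 - 9558) - 9*I*√247) + 234282 = (-9585 - 9*I*√247) + 234282 = 224697 - 9*I*√247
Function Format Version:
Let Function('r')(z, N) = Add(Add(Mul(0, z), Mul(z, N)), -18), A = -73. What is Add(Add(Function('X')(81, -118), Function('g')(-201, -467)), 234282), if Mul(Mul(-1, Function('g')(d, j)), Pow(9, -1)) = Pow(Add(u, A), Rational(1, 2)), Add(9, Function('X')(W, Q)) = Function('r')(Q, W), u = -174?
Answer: Add(224697, Mul(-9, I, Pow(247, Rational(1, 2)))) ≈ Add(2.2470e+5, Mul(-141.45, I))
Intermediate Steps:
Function('r')(z, N) = Add(-18, Mul(N, z)) (Function('r')(z, N) = Add(Add(0, Mul(N, z)), -18) = Add(Mul(N, z), -18) = Add(-18, Mul(N, z)))
Function('X')(W, Q) = Add(-27, Mul(Q, W)) (Function('X')(W, Q) = Add(-9, Add(-18, Mul(W, Q))) = Add(-9, Add(-18, Mul(Q, W))) = Add(-27, Mul(Q, W)))
Function('g')(d, j) = Mul(-9, I, Pow(247, Rational(1, 2))) (Function('g')(d, j) = Mul(-9, Pow(Add(-174, -73), Rational(1, 2))) = Mul(-9, Pow(-247, Rational(1, 2))) = Mul(-9, Mul(I, Pow(247, Rational(1, 2)))) = Mul(-9, I, Pow(247, Rational(1, 2))))
Add(Add(Function('X')(81, -118), Function('g')(-201, -467)), 234282) = Add(Add(Add(-27, Mul(-118, 81)), Mul(-9, I, Pow(247, Rational(1, 2)))), 234282) = Add(Add(Add(-27, -9558), Mul(-9, I, Pow(247, Rational(1, 2)))), 234282) = Add(Add(-9585, Mul(-9, I, Pow(247, Rational(1, 2)))), 234282) = Add(224697, Mul(-9, I, Pow(247, Rational(1, 2))))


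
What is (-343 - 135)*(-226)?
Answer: 108028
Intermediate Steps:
(-343 - 135)*(-226) = -478*(-226) = 108028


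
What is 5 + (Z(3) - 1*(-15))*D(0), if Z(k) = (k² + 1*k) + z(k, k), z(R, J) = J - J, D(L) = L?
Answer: 5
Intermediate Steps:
z(R, J) = 0
Z(k) = k + k² (Z(k) = (k² + 1*k) + 0 = (k² + k) + 0 = (k + k²) + 0 = k + k²)
5 + (Z(3) - 1*(-15))*D(0) = 5 + (3*(1 + 3) - 1*(-15))*0 = 5 + (3*4 + 15)*0 = 5 + (12 + 15)*0 = 5 + 27*0 = 5 + 0 = 5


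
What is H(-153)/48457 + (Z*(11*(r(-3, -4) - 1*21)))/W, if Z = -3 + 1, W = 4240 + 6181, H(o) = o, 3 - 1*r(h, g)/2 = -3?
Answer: 8000073/504970397 ≈ 0.015843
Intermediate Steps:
r(h, g) = 12 (r(h, g) = 6 - 2*(-3) = 6 + 6 = 12)
W = 10421
Z = -2
H(-153)/48457 + (Z*(11*(r(-3, -4) - 1*21)))/W = -153/48457 - 22*(12 - 1*21)/10421 = -153*1/48457 - 22*(12 - 21)*(1/10421) = -153/48457 - 22*(-9)*(1/10421) = -153/48457 - 2*(-99)*(1/10421) = -153/48457 + 198*(1/10421) = -153/48457 + 198/10421 = 8000073/504970397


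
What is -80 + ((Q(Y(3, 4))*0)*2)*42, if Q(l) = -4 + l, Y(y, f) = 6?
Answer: -80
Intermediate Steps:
-80 + ((Q(Y(3, 4))*0)*2)*42 = -80 + (((-4 + 6)*0)*2)*42 = -80 + ((2*0)*2)*42 = -80 + (0*2)*42 = -80 + 0*42 = -80 + 0 = -80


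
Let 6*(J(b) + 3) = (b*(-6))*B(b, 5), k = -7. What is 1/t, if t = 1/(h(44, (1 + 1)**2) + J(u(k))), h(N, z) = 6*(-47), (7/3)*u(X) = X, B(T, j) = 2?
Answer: -279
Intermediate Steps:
u(X) = 3*X/7
J(b) = -3 - 2*b (J(b) = -3 + ((b*(-6))*2)/6 = -3 + (-6*b*2)/6 = -3 + (-12*b)/6 = -3 - 2*b)
h(N, z) = -282
t = -1/279 (t = 1/(-282 + (-3 - 6*(-7)/7)) = 1/(-282 + (-3 - 2*(-3))) = 1/(-282 + (-3 + 6)) = 1/(-282 + 3) = 1/(-279) = -1/279 ≈ -0.0035842)
1/t = 1/(-1/279) = -279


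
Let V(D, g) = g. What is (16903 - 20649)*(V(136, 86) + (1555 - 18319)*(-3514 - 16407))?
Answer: -1250998164580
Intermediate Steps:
(16903 - 20649)*(V(136, 86) + (1555 - 18319)*(-3514 - 16407)) = (16903 - 20649)*(86 + (1555 - 18319)*(-3514 - 16407)) = -3746*(86 - 16764*(-19921)) = -3746*(86 + 333955644) = -3746*333955730 = -1250998164580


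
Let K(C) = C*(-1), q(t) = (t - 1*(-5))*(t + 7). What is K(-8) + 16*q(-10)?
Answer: 248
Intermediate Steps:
q(t) = (5 + t)*(7 + t) (q(t) = (t + 5)*(7 + t) = (5 + t)*(7 + t))
K(C) = -C
K(-8) + 16*q(-10) = -1*(-8) + 16*(35 + (-10)² + 12*(-10)) = 8 + 16*(35 + 100 - 120) = 8 + 16*15 = 8 + 240 = 248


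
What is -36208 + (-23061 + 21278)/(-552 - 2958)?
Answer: -127088297/3510 ≈ -36208.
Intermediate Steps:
-36208 + (-23061 + 21278)/(-552 - 2958) = -36208 - 1783/(-3510) = -36208 - 1783*(-1/3510) = -36208 + 1783/3510 = -127088297/3510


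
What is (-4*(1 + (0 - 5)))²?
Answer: 256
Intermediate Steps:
(-4*(1 + (0 - 5)))² = (-4*(1 - 5))² = (-4*(-4))² = 16² = 256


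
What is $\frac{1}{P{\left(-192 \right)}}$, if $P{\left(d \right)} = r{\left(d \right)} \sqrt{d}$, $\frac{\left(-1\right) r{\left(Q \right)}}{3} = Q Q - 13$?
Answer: $\frac{i \sqrt{3}}{2653272} \approx 6.528 \cdot 10^{-7} i$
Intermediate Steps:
$r{\left(Q \right)} = 39 - 3 Q^{2}$ ($r{\left(Q \right)} = - 3 \left(Q Q - 13\right) = - 3 \left(Q^{2} - 13\right) = - 3 \left(-13 + Q^{2}\right) = 39 - 3 Q^{2}$)
$P{\left(d \right)} = \sqrt{d} \left(39 - 3 d^{2}\right)$ ($P{\left(d \right)} = \left(39 - 3 d^{2}\right) \sqrt{d} = \sqrt{d} \left(39 - 3 d^{2}\right)$)
$\frac{1}{P{\left(-192 \right)}} = \frac{1}{3 \sqrt{-192} \left(13 - \left(-192\right)^{2}\right)} = \frac{1}{3 \cdot 8 i \sqrt{3} \left(13 - 36864\right)} = \frac{1}{3 \cdot 8 i \sqrt{3} \left(-36851\right)} = \frac{1}{\left(-884424\right) i \sqrt{3}} = \frac{i \sqrt{3}}{2653272}$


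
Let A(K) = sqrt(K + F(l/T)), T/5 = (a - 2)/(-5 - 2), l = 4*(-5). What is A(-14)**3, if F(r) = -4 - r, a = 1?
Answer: 10*sqrt(10) ≈ 31.623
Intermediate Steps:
l = -20
T = 5/7 (T = 5*((1 - 2)/(-5 - 2)) = 5*(-1/(-7)) = 5*(-1*(-1/7)) = 5*(1/7) = 5/7 ≈ 0.71429)
A(K) = sqrt(24 + K) (A(K) = sqrt(K + (-4 - (-20)/5/7)) = sqrt(K + (-4 - (-20)*7/5)) = sqrt(K + (-4 - 1*(-28))) = sqrt(K + (-4 + 28)) = sqrt(K + 24) = sqrt(24 + K))
A(-14)**3 = (sqrt(24 - 14))**3 = (sqrt(10))**3 = 10*sqrt(10)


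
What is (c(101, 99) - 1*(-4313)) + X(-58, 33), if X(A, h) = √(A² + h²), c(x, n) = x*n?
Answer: 14312 + √4453 ≈ 14379.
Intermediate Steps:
c(x, n) = n*x
(c(101, 99) - 1*(-4313)) + X(-58, 33) = (99*101 - 1*(-4313)) + √((-58)² + 33²) = (9999 + 4313) + √(3364 + 1089) = 14312 + √4453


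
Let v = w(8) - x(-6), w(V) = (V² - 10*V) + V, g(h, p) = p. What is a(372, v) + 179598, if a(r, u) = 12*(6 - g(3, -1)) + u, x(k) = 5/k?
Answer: 1078049/6 ≈ 1.7967e+5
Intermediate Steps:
w(V) = V² - 9*V
v = -43/6 (v = 8*(-9 + 8) - 5/(-6) = 8*(-1) - 5*(-1)/6 = -8 - 1*(-⅚) = -8 + ⅚ = -43/6 ≈ -7.1667)
a(r, u) = 84 + u (a(r, u) = 12*(6 - 1*(-1)) + u = 12*(6 + 1) + u = 12*7 + u = 84 + u)
a(372, v) + 179598 = (84 - 43/6) + 179598 = 461/6 + 179598 = 1078049/6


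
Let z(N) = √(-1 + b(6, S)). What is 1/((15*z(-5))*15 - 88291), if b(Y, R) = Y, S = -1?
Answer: -88291/7795047556 - 225*√5/7795047556 ≈ -1.1391e-5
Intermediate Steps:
z(N) = √5 (z(N) = √(-1 + 6) = √5)
1/((15*z(-5))*15 - 88291) = 1/((15*√5)*15 - 88291) = 1/(225*√5 - 88291) = 1/(-88291 + 225*√5)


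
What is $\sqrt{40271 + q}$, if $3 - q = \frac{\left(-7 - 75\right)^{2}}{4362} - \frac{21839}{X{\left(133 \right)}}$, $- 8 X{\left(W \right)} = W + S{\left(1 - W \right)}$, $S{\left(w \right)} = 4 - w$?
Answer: $\frac{8 \sqrt{213099759424911}}{586689} \approx 199.06$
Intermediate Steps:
$X{\left(W \right)} = - \frac{3}{8} - \frac{W}{4}$ ($X{\left(W \right)} = - \frac{W - \left(-3 - W\right)}{8} = - \frac{W + \left(4 + \left(-1 + W\right)\right)}{8} = - \frac{W + \left(3 + W\right)}{8} = - \frac{3 + 2 W}{8} = - \frac{3}{8} - \frac{W}{4}$)
$q = - \frac{380191183}{586689}$ ($q = 3 - \left(\frac{\left(-7 - 75\right)^{2}}{4362} - \frac{21839}{- \frac{3}{8} - \frac{133}{4}}\right) = 3 - \left(\left(-82\right)^{2} \cdot \frac{1}{4362} - \frac{21839}{- \frac{3}{8} - \frac{133}{4}}\right) = 3 - \left(6724 \cdot \frac{1}{4362} - \frac{21839}{- \frac{269}{8}}\right) = 3 - \left(\frac{3362}{2181} - - \frac{174712}{269}\right) = 3 - \left(\frac{3362}{2181} + \frac{174712}{269}\right) = 3 - \frac{381951250}{586689} = - \frac{380191183}{586689} \approx -648.03$)
$\sqrt{40271 + q} = \sqrt{40271 - \frac{380191183}{586689}} = \sqrt{\frac{23246361536}{586689}} = \frac{8 \sqrt{213099759424911}}{586689}$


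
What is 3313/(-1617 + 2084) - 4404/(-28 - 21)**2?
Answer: 5897845/1121267 ≈ 5.2600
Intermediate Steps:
3313/(-1617 + 2084) - 4404/(-28 - 21)**2 = 3313/467 - 4404/((-49)**2) = 3313*(1/467) - 4404/2401 = 3313/467 - 4404*1/2401 = 3313/467 - 4404/2401 = 5897845/1121267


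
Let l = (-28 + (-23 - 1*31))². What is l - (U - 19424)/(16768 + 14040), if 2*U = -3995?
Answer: 414348827/61616 ≈ 6724.7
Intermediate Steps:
U = -3995/2 (U = (½)*(-3995) = -3995/2 ≈ -1997.5)
l = 6724 (l = (-28 + (-23 - 31))² = (-28 - 54)² = (-82)² = 6724)
l - (U - 19424)/(16768 + 14040) = 6724 - (-3995/2 - 19424)/(16768 + 14040) = 6724 - (-42843)/(2*30808) = 6724 - 1*(-42843/61616) = 6724 + 42843/61616 = 414348827/61616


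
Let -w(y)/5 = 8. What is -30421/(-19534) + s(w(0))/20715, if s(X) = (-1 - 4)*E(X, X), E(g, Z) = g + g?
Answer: 127596923/80929362 ≈ 1.5766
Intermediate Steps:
E(g, Z) = 2*g
w(y) = -40 (w(y) = -5*8 = -40)
s(X) = -10*X (s(X) = (-1 - 4)*(2*X) = -10*X)
-30421/(-19534) + s(w(0))/20715 = -30421/(-19534) - 10*(-40)/20715 = -30421*(-1/19534) + 400*(1/20715) = 30421/19534 + 80/4143 = 127596923/80929362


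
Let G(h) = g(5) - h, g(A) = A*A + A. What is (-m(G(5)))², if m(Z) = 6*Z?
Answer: 22500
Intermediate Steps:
g(A) = A + A² (g(A) = A² + A = A + A²)
G(h) = 30 - h (G(h) = 5*(1 + 5) - h = 5*6 - h = 30 - h)
(-m(G(5)))² = (-6*(30 - 1*5))² = (-6*(30 - 5))² = (-6*25)² = (-1*150)² = (-150)² = 22500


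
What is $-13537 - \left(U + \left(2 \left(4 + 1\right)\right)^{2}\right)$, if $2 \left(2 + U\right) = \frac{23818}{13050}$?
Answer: $- \frac{177948659}{13050} \approx -13636.0$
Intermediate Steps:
$U = - \frac{14191}{13050}$ ($U = -2 + \frac{23818 \cdot \frac{1}{13050}}{2} = -2 + \frac{1}{2} \cdot \frac{11909}{6525} = -2 + \frac{11909}{13050} = - \frac{14191}{13050} \approx -1.0874$)
$-13537 - \left(U + \left(2 \left(4 + 1\right)\right)^{2}\right) = -13537 - \left(- \frac{14191}{13050} + \left(2 \left(4 + 1\right)\right)^{2}\right) = -13537 - \left(- \frac{14191}{13050} + \left(2 \cdot 5\right)^{2}\right) = -13537 - \left(- \frac{14191}{13050} + 10^{2}\right) = -13537 - \left(- \frac{14191}{13050} + 100\right) = -13537 - \frac{1290809}{13050} = - \frac{177948659}{13050}$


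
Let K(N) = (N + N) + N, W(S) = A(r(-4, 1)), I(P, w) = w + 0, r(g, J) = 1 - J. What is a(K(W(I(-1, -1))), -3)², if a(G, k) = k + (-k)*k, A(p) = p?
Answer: 144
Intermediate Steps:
I(P, w) = w
W(S) = 0 (W(S) = 1 - 1*1 = 1 - 1 = 0)
K(N) = 3*N (K(N) = 2*N + N = 3*N)
a(G, k) = k - k²
a(K(W(I(-1, -1))), -3)² = (-3*(1 - 1*(-3)))² = (-3*(1 + 3))² = (-3*4)² = (-12)² = 144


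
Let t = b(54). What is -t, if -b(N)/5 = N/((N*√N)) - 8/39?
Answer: -40/39 + 5*√6/18 ≈ -0.34523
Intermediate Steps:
b(N) = 40/39 - 5/√N (b(N) = -5*(N/((N*√N)) - 8/39) = -5*(N/(N^(3/2)) - 8*1/39) = -5*(N/N^(3/2) - 8/39) = -5*(N^(-½) - 8/39) = -5*(-8/39 + N^(-½)) = 40/39 - 5/√N)
t = 40/39 - 5*√6/18 ≈ 0.34523
-t = -(40/39 - 5*√6/18) = -40/39 + 5*√6/18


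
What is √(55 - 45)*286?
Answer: 286*√10 ≈ 904.41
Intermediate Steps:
√(55 - 45)*286 = √10*286 = 286*√10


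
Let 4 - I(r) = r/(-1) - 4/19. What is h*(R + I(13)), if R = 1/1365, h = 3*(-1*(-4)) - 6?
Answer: 892748/8645 ≈ 103.27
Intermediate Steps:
I(r) = 80/19 + r (I(r) = 4 - (r/(-1) - 4/19) = 4 - (r*(-1) - 4*1/19) = 4 - (-r - 4/19) = 4 - (-4/19 - r) = 4 + (4/19 + r) = 80/19 + r)
h = 6 (h = 3*4 - 6 = 12 - 6 = 6)
R = 1/1365 ≈ 0.00073260
h*(R + I(13)) = 6*(1/1365 + (80/19 + 13)) = 6*(1/1365 + 327/19) = 6*(446374/25935) = 892748/8645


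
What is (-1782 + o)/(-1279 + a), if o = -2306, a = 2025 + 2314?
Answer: -1022/765 ≈ -1.3359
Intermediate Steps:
a = 4339
(-1782 + o)/(-1279 + a) = (-1782 - 2306)/(-1279 + 4339) = -4088/3060 = -4088*1/3060 = -1022/765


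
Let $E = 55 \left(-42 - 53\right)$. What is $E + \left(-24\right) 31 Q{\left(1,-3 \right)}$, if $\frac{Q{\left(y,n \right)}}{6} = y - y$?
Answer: $-5225$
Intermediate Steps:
$Q{\left(y,n \right)} = 0$ ($Q{\left(y,n \right)} = 6 \left(y - y\right) = 6 \cdot 0 = 0$)
$E = -5225$ ($E = 55 \left(-95\right) = -5225$)
$E + \left(-24\right) 31 Q{\left(1,-3 \right)} = -5225 + \left(-24\right) 31 \cdot 0 = -5225 - 0 = -5225 + 0 = -5225$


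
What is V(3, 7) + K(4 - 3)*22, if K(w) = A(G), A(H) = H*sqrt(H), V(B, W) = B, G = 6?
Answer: 3 + 132*sqrt(6) ≈ 326.33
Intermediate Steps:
A(H) = H**(3/2)
K(w) = 6*sqrt(6) (K(w) = 6**(3/2) = 6*sqrt(6))
V(3, 7) + K(4 - 3)*22 = 3 + (6*sqrt(6))*22 = 3 + 132*sqrt(6)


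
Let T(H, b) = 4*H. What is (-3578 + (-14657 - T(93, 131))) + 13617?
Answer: -4990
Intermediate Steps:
(-3578 + (-14657 - T(93, 131))) + 13617 = (-3578 + (-14657 - 4*93)) + 13617 = (-3578 + (-14657 - 1*372)) + 13617 = (-3578 + (-14657 - 372)) + 13617 = (-3578 - 15029) + 13617 = -18607 + 13617 = -4990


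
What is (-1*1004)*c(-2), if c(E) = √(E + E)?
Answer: -2008*I ≈ -2008.0*I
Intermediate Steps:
c(E) = √2*√E (c(E) = √(2*E) = √2*√E)
(-1*1004)*c(-2) = (-1*1004)*(√2*√(-2)) = -1004*√2*I*√2 = -2008*I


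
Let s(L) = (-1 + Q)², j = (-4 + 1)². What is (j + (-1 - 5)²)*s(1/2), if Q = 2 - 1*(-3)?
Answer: 720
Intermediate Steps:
Q = 5 (Q = 2 + 3 = 5)
j = 9 (j = (-3)² = 9)
s(L) = 16 (s(L) = (-1 + 5)² = 4² = 16)
(j + (-1 - 5)²)*s(1/2) = (9 + (-1 - 5)²)*16 = (9 + (-6)²)*16 = (9 + 36)*16 = 45*16 = 720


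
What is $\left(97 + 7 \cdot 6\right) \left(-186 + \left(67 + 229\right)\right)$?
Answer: $15290$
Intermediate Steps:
$\left(97 + 7 \cdot 6\right) \left(-186 + \left(67 + 229\right)\right) = \left(97 + 42\right) \left(-186 + 296\right) = 139 \cdot 110 = 15290$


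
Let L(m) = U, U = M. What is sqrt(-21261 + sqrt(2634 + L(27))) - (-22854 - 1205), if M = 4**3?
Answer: 24059 + sqrt(-21261 + sqrt(2698)) ≈ 24059.0 + 145.63*I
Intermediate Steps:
M = 64
U = 64
L(m) = 64
sqrt(-21261 + sqrt(2634 + L(27))) - (-22854 - 1205) = sqrt(-21261 + sqrt(2634 + 64)) - (-22854 - 1205) = sqrt(-21261 + sqrt(2698)) - 1*(-24059) = sqrt(-21261 + sqrt(2698)) + 24059 = 24059 + sqrt(-21261 + sqrt(2698))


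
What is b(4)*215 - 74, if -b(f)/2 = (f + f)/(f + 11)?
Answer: -910/3 ≈ -303.33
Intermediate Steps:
b(f) = -4*f/(11 + f) (b(f) = -2*(f + f)/(f + 11) = -2*2*f/(11 + f) = -4*f/(11 + f))
b(4)*215 - 74 = -4*4/(11 + 4)*215 - 74 = -4*4/15*215 - 74 = -4*4*1/15*215 - 74 = -16/15*215 - 74 = -688/3 - 74 = -910/3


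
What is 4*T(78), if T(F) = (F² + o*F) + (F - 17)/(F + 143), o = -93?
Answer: -1034036/221 ≈ -4678.9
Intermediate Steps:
T(F) = F² - 93*F + (-17 + F)/(143 + F) (T(F) = (F² - 93*F) + (F - 17)/(F + 143) = (F² - 93*F) + (-17 + F)/(143 + F) = F² - 93*F + (-17 + F)/(143 + F))
4*T(78) = 4*((-17 + 78³ - 13298*78 + 50*78²)/(143 + 78)) = 4*((-17 + 474552 - 1037244 + 50*6084)/221) = 4*((-17 + 474552 - 1037244 + 304200)/221) = 4*((1/221)*(-258509)) = 4*(-258509/221) = -1034036/221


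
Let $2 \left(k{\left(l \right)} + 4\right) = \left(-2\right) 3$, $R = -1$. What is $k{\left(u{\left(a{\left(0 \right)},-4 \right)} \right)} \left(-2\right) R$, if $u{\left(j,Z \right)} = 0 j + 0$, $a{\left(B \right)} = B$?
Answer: $-14$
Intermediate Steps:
$u{\left(j,Z \right)} = 0$ ($u{\left(j,Z \right)} = 0 + 0 = 0$)
$k{\left(l \right)} = -7$ ($k{\left(l \right)} = -4 + \frac{\left(-2\right) 3}{2} = -4 + \frac{1}{2} \left(-6\right) = -4 - 3 = -7$)
$k{\left(u{\left(a{\left(0 \right)},-4 \right)} \right)} \left(-2\right) R = \left(-7\right) \left(-2\right) \left(-1\right) = 14 \left(-1\right) = -14$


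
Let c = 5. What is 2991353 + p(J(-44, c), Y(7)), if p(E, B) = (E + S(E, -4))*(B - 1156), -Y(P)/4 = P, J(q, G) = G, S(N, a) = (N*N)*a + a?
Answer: 3108569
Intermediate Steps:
S(N, a) = a + a*N² (S(N, a) = N²*a + a = a*N² + a = a + a*N²)
Y(P) = -4*P
p(E, B) = (-1156 + B)*(-4 + E - 4*E²) (p(E, B) = (E - 4*(1 + E²))*(B - 1156) = (E + (-4 - 4*E²))*(-1156 + B) = (-4 + E - 4*E²)*(-1156 + B) = (-1156 + B)*(-4 + E - 4*E²))
2991353 + p(J(-44, c), Y(7)) = 2991353 + (4624 - 1156*5 + 4624*5² - 4*7*5 - 4*(-4*7)*(1 + 5²)) = 2991353 + (4624 - 5780 + 4624*25 - 28*5 - 4*(-28)*(1 + 25)) = 2991353 + (4624 - 5780 + 115600 - 140 - 4*(-28)*26) = 2991353 + (4624 - 5780 + 115600 - 140 + 2912) = 2991353 + 117216 = 3108569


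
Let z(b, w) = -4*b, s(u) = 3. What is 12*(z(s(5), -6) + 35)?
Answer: 276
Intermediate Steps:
12*(z(s(5), -6) + 35) = 12*(-4*3 + 35) = 12*(-12 + 35) = 12*23 = 276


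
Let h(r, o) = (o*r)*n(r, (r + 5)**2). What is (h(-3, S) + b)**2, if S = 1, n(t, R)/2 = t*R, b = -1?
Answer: 5041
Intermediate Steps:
n(t, R) = 2*R*t (n(t, R) = 2*(t*R) = 2*(R*t) = 2*R*t)
h(r, o) = 2*o*r**2*(5 + r)**2 (h(r, o) = (o*r)*(2*(r + 5)**2*r) = (o*r)*(2*(5 + r)**2*r) = (o*r)*(2*r*(5 + r)**2) = 2*o*r**2*(5 + r)**2)
(h(-3, S) + b)**2 = (2*1*(-3)**2*(5 - 3)**2 - 1)**2 = (2*1*9*2**2 - 1)**2 = (2*1*9*4 - 1)**2 = (72 - 1)**2 = 71**2 = 5041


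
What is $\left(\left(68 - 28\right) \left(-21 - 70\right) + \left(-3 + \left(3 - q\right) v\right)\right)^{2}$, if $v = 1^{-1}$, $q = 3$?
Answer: $13271449$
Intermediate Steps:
$v = 1$
$\left(\left(68 - 28\right) \left(-21 - 70\right) + \left(-3 + \left(3 - q\right) v\right)\right)^{2} = \left(\left(68 - 28\right) \left(-21 - 70\right) - \left(3 - \left(3 - 3\right) 1\right)\right)^{2} = \left(40 \left(-91\right) - \left(3 - \left(3 - 3\right) 1\right)\right)^{2} = \left(-3640 + \left(-3 + 0 \cdot 1\right)\right)^{2} = \left(-3640 + \left(-3 + 0\right)\right)^{2} = \left(-3640 - 3\right)^{2} = \left(-3643\right)^{2} = 13271449$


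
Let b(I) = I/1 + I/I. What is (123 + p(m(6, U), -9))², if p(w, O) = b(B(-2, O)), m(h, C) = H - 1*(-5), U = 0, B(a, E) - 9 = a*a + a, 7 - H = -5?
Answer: 18225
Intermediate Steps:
H = 12 (H = 7 - 1*(-5) = 7 + 5 = 12)
B(a, E) = 9 + a + a² (B(a, E) = 9 + (a*a + a) = 9 + (a² + a) = 9 + (a + a²) = 9 + a + a²)
m(h, C) = 17 (m(h, C) = 12 - 1*(-5) = 12 + 5 = 17)
b(I) = 1 + I (b(I) = I*1 + 1 = I + 1 = 1 + I)
p(w, O) = 12 (p(w, O) = 1 + (9 - 2 + (-2)²) = 1 + (9 - 2 + 4) = 1 + 11 = 12)
(123 + p(m(6, U), -9))² = (123 + 12)² = 135² = 18225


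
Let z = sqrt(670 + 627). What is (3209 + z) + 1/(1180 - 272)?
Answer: 2913773/908 + sqrt(1297) ≈ 3245.0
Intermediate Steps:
z = sqrt(1297) ≈ 36.014
(3209 + z) + 1/(1180 - 272) = (3209 + sqrt(1297)) + 1/(1180 - 272) = (3209 + sqrt(1297)) + 1/908 = 2913773/908 + sqrt(1297)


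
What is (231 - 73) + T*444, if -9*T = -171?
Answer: 8594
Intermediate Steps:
T = 19 (T = -⅑*(-171) = 19)
(231 - 73) + T*444 = (231 - 73) + 19*444 = 158 + 8436 = 8594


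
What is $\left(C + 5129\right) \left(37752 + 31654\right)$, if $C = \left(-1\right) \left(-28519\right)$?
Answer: $2335373088$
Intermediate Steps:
$C = 28519$
$\left(C + 5129\right) \left(37752 + 31654\right) = \left(28519 + 5129\right) \left(37752 + 31654\right) = 33648 \cdot 69406 = 2335373088$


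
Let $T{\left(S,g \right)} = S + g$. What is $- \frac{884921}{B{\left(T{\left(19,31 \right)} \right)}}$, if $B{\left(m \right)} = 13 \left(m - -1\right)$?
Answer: $- \frac{884921}{663} \approx -1334.7$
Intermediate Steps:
$B{\left(m \right)} = 13 + 13 m$ ($B{\left(m \right)} = 13 \left(m + \left(-2 + 3\right)\right) = 13 \left(m + 1\right) = 13 \left(1 + m\right) = 13 + 13 m$)
$- \frac{884921}{B{\left(T{\left(19,31 \right)} \right)}} = - \frac{884921}{13 + 13 \left(19 + 31\right)} = - \frac{884921}{13 + 13 \cdot 50} = - \frac{884921}{13 + 650} = - \frac{884921}{663}$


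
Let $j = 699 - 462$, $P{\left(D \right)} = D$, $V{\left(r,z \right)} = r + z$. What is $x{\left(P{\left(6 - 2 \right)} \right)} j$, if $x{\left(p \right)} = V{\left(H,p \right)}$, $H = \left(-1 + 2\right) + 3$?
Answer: $1896$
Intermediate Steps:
$H = 4$ ($H = 1 + 3 = 4$)
$j = 237$ ($j = 699 - 462 = 237$)
$x{\left(p \right)} = 4 + p$
$x{\left(P{\left(6 - 2 \right)} \right)} j = \left(4 + \left(6 - 2\right)\right) 237 = \left(4 + 4\right) 237 = 8 \cdot 237 = 1896$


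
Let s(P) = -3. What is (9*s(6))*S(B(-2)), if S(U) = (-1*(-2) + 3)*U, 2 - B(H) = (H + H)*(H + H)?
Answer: 1890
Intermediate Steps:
B(H) = 2 - 4*H² (B(H) = 2 - (H + H)*(H + H) = 2 - 2*H*2*H = 2 - 4*H²)
S(U) = 5*U (S(U) = (2 + 3)*U = 5*U)
(9*s(6))*S(B(-2)) = (9*(-3))*(5*(2 - 4*(-2)²)) = -135*(2 - 4*4) = -135*(2 - 16) = -135*(-14) = -27*(-70) = 1890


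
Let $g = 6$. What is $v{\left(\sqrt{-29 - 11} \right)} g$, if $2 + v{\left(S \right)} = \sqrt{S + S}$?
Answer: $-12 + 12 \sqrt[4]{10} \sqrt{i} \approx 3.0892 + 15.089 i$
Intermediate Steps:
$v{\left(S \right)} = -2 + \sqrt{2} \sqrt{S}$ ($v{\left(S \right)} = -2 + \sqrt{S + S} = -2 + \sqrt{2 S} = -2 + \sqrt{2} \sqrt{S}$)
$v{\left(\sqrt{-29 - 11} \right)} g = \left(-2 + \sqrt{2} \sqrt{\sqrt{-29 - 11}}\right) 6 = \left(-2 + \sqrt{2} \sqrt{\sqrt{-40}}\right) 6 = \left(-2 + \sqrt{2} \sqrt{2 i \sqrt{10}}\right) 6 = \left(-2 + \sqrt{2} \cdot 2^{\frac{3}{4}} \sqrt[4]{5} \sqrt{i}\right) 6 = \left(-2 + 2 \sqrt[4]{10} \sqrt{i}\right) 6 = -12 + 12 \sqrt[4]{10} \sqrt{i}$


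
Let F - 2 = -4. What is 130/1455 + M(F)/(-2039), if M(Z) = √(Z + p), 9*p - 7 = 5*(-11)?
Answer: 26/291 - I*√66/6117 ≈ 0.089347 - 0.0013281*I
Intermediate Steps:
F = -2 (F = 2 - 4 = -2)
p = -16/3 (p = 7/9 + (5*(-11))/9 = 7/9 + (⅑)*(-55) = 7/9 - 55/9 = -16/3 ≈ -5.3333)
M(Z) = √(-16/3 + Z) (M(Z) = √(Z - 16/3) = √(-16/3 + Z))
130/1455 + M(F)/(-2039) = 130/1455 + (√(-48 + 9*(-2))/3)/(-2039) = 130*(1/1455) + (√(-48 - 18)/3)*(-1/2039) = 26/291 + (√(-66)/3)*(-1/2039) = 26/291 + ((I*√66)/3)*(-1/2039) = 26/291 + (I*√66/3)*(-1/2039) = 26/291 - I*√66/6117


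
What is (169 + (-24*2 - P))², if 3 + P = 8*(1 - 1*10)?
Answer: 38416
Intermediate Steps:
P = -75 (P = -3 + 8*(1 - 1*10) = -3 + 8*(1 - 10) = -3 + 8*(-9) = -3 - 72 = -75)
(169 + (-24*2 - P))² = (169 + (-24*2 - 1*(-75)))² = (169 + (-48 + 75))² = (169 + 27)² = 196² = 38416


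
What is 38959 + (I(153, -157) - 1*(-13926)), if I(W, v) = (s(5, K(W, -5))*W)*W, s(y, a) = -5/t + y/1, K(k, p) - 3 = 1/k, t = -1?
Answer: 286975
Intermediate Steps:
K(k, p) = 3 + 1/k
s(y, a) = 5 + y (s(y, a) = -5/(-1) + y/1 = -5*(-1) + y*1 = 5 + y)
I(W, v) = 10*W**2 (I(W, v) = ((5 + 5)*W)*W = (10*W)*W = 10*W**2)
38959 + (I(153, -157) - 1*(-13926)) = 38959 + (10*153**2 - 1*(-13926)) = 38959 + (10*23409 + 13926) = 38959 + (234090 + 13926) = 38959 + 248016 = 286975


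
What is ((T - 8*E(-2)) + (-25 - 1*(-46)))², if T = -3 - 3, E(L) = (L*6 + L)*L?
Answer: 43681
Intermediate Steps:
E(L) = 7*L² (E(L) = (6*L + L)*L = (7*L)*L = 7*L²)
T = -6
((T - 8*E(-2)) + (-25 - 1*(-46)))² = ((-6 - 56*(-2)²) + (-25 - 1*(-46)))² = ((-6 - 56*4) + (-25 + 46))² = ((-6 - 8*28) + 21)² = ((-6 - 224) + 21)² = (-230 + 21)² = (-209)² = 43681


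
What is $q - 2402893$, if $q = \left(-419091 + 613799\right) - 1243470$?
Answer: $-3451655$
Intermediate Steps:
$q = -1048762$ ($q = 194708 - 1243470 = -1048762$)
$q - 2402893 = -1048762 - 2402893 = -3451655$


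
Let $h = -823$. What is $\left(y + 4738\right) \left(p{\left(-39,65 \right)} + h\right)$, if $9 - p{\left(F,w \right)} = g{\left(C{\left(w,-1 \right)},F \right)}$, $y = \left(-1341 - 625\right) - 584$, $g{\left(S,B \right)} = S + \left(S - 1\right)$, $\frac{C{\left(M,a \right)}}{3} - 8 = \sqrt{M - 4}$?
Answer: $-1883868 - 13128 \sqrt{61} \approx -1.9864 \cdot 10^{6}$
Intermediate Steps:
$C{\left(M,a \right)} = 24 + 3 \sqrt{-4 + M}$ ($C{\left(M,a \right)} = 24 + 3 \sqrt{M - 4} = 24 + 3 \sqrt{-4 + M}$)
$g{\left(S,B \right)} = -1 + 2 S$ ($g{\left(S,B \right)} = S + \left(-1 + S\right) = -1 + 2 S$)
$y = -2550$ ($y = -1966 - 584 = -2550$)
$p{\left(F,w \right)} = -38 - 6 \sqrt{-4 + w}$ ($p{\left(F,w \right)} = 9 - \left(-1 + 2 \left(24 + 3 \sqrt{-4 + w}\right)\right) = 9 - \left(-1 + \left(48 + 6 \sqrt{-4 + w}\right)\right) = 9 - \left(47 + 6 \sqrt{-4 + w}\right) = -38 - 6 \sqrt{-4 + w}$)
$\left(y + 4738\right) \left(p{\left(-39,65 \right)} + h\right) = \left(-2550 + 4738\right) \left(\left(-38 - 6 \sqrt{-4 + 65}\right) - 823\right) = 2188 \left(\left(-38 - 6 \sqrt{61}\right) - 823\right) = 2188 \left(-861 - 6 \sqrt{61}\right) = -1883868 - 13128 \sqrt{61}$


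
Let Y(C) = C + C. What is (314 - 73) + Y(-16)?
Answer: 209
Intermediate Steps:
Y(C) = 2*C
(314 - 73) + Y(-16) = (314 - 73) + 2*(-16) = 241 - 32 = 209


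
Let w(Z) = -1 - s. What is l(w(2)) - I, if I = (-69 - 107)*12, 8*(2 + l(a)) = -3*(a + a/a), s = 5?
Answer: 16895/8 ≈ 2111.9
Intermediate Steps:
w(Z) = -6 (w(Z) = -1 - 1*5 = -1 - 5 = -6)
l(a) = -19/8 - 3*a/8 (l(a) = -2 + (-3*(a + a/a))/8 = -2 + (-3*(a + 1))/8 = -2 + (-3*(1 + a))/8 = -2 + (-3 - 3*a)/8 = -2 + (-3/8 - 3*a/8) = -19/8 - 3*a/8)
I = -2112 (I = -176*12 = -2112)
l(w(2)) - I = (-19/8 - 3/8*(-6)) - 1*(-2112) = (-19/8 + 9/4) + 2112 = -1/8 + 2112 = 16895/8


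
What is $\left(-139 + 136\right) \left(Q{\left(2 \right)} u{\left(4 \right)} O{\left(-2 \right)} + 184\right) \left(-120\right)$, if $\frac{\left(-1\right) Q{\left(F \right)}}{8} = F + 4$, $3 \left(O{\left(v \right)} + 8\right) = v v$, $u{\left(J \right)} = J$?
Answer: $527040$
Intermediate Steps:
$O{\left(v \right)} = -8 + \frac{v^{2}}{3}$ ($O{\left(v \right)} = -8 + \frac{v v}{3} = -8 + \frac{v^{2}}{3}$)
$Q{\left(F \right)} = -32 - 8 F$ ($Q{\left(F \right)} = - 8 \left(F + 4\right) = - 8 \left(4 + F\right) = -32 - 8 F$)
$\left(-139 + 136\right) \left(Q{\left(2 \right)} u{\left(4 \right)} O{\left(-2 \right)} + 184\right) \left(-120\right) = \left(-139 + 136\right) \left(\left(-32 - 16\right) 4 \left(-8 + \frac{\left(-2\right)^{2}}{3}\right) + 184\right) \left(-120\right) = - 3 \left(\left(-32 - 16\right) 4 \left(-8 + \frac{1}{3} \cdot 4\right) + 184\right) \left(-120\right) = - 3 \left(\left(-48\right) 4 \left(-8 + \frac{4}{3}\right) + 184\right) \left(-120\right) = - 3 \left(\left(-192\right) \left(- \frac{20}{3}\right) + 184\right) \left(-120\right) = - 3 \left(1280 + 184\right) \left(-120\right) = \left(-3\right) 1464 \left(-120\right) = \left(-4392\right) \left(-120\right) = 527040$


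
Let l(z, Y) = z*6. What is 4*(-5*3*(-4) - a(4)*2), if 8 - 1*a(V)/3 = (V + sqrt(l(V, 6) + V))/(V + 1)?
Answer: 336/5 + 48*sqrt(7)/5 ≈ 92.599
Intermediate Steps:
l(z, Y) = 6*z
a(V) = 24 - 3*(V + sqrt(7)*sqrt(V))/(1 + V) (a(V) = 24 - 3*(V + sqrt(6*V + V))/(V + 1) = 24 - 3*(V + sqrt(7*V))/(1 + V) = 24 - 3*(V + sqrt(7)*sqrt(V))/(1 + V))
4*(-5*3*(-4) - a(4)*2) = 4*(-5*3*(-4) - 3*(8 + 7*4 - sqrt(7)*sqrt(4))/(1 + 4)*2) = 4*(-15*(-4) - 3*(8 + 28 - 1*sqrt(7)*2)/5*2) = 4*(60 - 3*(8 + 28 - 2*sqrt(7))/5*2) = 4*(60 - 3*(36 - 2*sqrt(7))/5*2) = 4*(60 - (108/5 - 6*sqrt(7)/5)*2) = 4*(60 + (-108/5 + 6*sqrt(7)/5)*2) = 4*(60 + (-216/5 + 12*sqrt(7)/5)) = 4*(84/5 + 12*sqrt(7)/5) = 336/5 + 48*sqrt(7)/5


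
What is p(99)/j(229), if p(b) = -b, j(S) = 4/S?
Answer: -22671/4 ≈ -5667.8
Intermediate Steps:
p(99)/j(229) = (-1*99)/((4/229)) = -99/(4*(1/229)) = -99/4/229 = -99*229/4 = -22671/4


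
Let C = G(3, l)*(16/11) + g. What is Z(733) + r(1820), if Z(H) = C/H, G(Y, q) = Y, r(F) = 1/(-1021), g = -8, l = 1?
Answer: -48903/8232323 ≈ -0.0059404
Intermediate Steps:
r(F) = -1/1021
C = -40/11 (C = 3*(16/11) - 8 = 48/11 - 8 = -40/11 ≈ -3.6364)
Z(H) = -40/(11*H)
Z(733) + r(1820) = -40/11/733 - 1/1021 = -40/11*1/733 - 1/1021 = -40/8063 - 1/1021 = -48903/8232323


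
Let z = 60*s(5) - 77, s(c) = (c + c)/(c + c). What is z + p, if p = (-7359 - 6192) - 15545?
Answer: -29113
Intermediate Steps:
s(c) = 1 (s(c) = (2*c)/((2*c)) = (2*c)*(1/(2*c)) = 1)
z = -17 (z = 60*1 - 77 = 60 - 77 = -17)
p = -29096 (p = -13551 - 15545 = -29096)
z + p = -17 - 29096 = -29113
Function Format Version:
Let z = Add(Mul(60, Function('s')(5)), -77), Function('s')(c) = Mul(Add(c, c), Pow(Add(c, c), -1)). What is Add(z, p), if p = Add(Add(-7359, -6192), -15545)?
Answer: -29113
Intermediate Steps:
Function('s')(c) = 1 (Function('s')(c) = Mul(Mul(2, c), Pow(Mul(2, c), -1)) = Mul(Mul(2, c), Mul(Rational(1, 2), Pow(c, -1))) = 1)
z = -17 (z = Add(Mul(60, 1), -77) = Add(60, -77) = -17)
p = -29096 (p = Add(-13551, -15545) = -29096)
Add(z, p) = Add(-17, -29096) = -29113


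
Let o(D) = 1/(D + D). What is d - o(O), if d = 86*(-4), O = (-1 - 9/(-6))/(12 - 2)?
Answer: -354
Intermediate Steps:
O = 1/20 (O = (-1 - 9*(-1/6))/10 = (-1 + 3/2)*(1/10) = (1/2)*(1/10) = 1/20 ≈ 0.050000)
o(D) = 1/(2*D)
d = -344
d - o(O) = -344 - 1/(2*1/20) = -344 - 20/2 = -344 - 1*10 = -344 - 10 = -354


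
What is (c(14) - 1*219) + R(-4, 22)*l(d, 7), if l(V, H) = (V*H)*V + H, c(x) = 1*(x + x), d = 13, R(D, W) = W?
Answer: 25989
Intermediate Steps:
c(x) = 2*x (c(x) = 1*(2*x) = 2*x)
l(V, H) = H + H*V² (l(V, H) = (H*V)*V + H = H*V² + H = H + H*V²)
(c(14) - 1*219) + R(-4, 22)*l(d, 7) = (2*14 - 1*219) + 22*(7*(1 + 13²)) = (28 - 219) + 22*(7*(1 + 169)) = -191 + 22*(7*170) = -191 + 22*1190 = -191 + 26180 = 25989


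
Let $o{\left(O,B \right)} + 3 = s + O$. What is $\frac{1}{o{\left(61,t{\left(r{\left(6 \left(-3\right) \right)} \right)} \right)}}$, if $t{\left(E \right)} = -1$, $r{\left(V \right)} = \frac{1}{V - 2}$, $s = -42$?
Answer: $\frac{1}{16} \approx 0.0625$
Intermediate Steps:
$r{\left(V \right)} = \frac{1}{-2 + V}$
$o{\left(O,B \right)} = -45 + O$ ($o{\left(O,B \right)} = -3 + \left(-42 + O\right) = -45 + O$)
$\frac{1}{o{\left(61,t{\left(r{\left(6 \left(-3\right) \right)} \right)} \right)}} = \frac{1}{-45 + 61} = \frac{1}{16}$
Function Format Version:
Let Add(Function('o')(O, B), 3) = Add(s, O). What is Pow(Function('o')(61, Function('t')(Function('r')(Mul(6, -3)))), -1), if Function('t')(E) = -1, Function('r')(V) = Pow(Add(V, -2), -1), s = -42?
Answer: Rational(1, 16) ≈ 0.062500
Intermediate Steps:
Function('r')(V) = Pow(Add(-2, V), -1)
Function('o')(O, B) = Add(-45, O) (Function('o')(O, B) = Add(-3, Add(-42, O)) = Add(-45, O))
Pow(Function('o')(61, Function('t')(Function('r')(Mul(6, -3)))), -1) = Pow(Add(-45, 61), -1) = Pow(16, -1) = Rational(1, 16)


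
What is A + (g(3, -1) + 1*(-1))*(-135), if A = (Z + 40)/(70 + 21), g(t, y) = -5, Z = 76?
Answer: 73826/91 ≈ 811.27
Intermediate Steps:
A = 116/91 (A = (76 + 40)/(70 + 21) = 116/91 ≈ 1.2747)
A + (g(3, -1) + 1*(-1))*(-135) = 116/91 + (-5 + 1*(-1))*(-135) = 116/91 + (-5 - 1)*(-135) = 116/91 - 6*(-135) = 116/91 + 810 = 73826/91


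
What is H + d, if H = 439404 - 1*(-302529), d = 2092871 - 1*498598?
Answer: 2336206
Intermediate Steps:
d = 1594273 (d = 2092871 - 498598 = 1594273)
H = 741933 (H = 439404 + 302529 = 741933)
H + d = 741933 + 1594273 = 2336206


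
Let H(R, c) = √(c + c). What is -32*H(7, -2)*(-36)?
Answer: 2304*I ≈ 2304.0*I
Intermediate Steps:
H(R, c) = √2*√c (H(R, c) = √(2*c) = √2*√c)
-32*H(7, -2)*(-36) = -32*√2*√(-2)*(-36) = -32*√2*I*√2*(-36) = -64*I*(-36) = 2304*I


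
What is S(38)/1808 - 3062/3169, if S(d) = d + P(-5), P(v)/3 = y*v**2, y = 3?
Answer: -4702649/5729552 ≈ -0.82077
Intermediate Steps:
P(v) = 9*v**2 (P(v) = 3*(3*v**2) = 9*v**2)
S(d) = 225 + d (S(d) = d + 9*(-5)**2 = d + 9*25 = d + 225 = 225 + d)
S(38)/1808 - 3062/3169 = (225 + 38)/1808 - 3062/3169 = 263*(1/1808) - 3062*1/3169 = 263/1808 - 3062/3169 = -4702649/5729552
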